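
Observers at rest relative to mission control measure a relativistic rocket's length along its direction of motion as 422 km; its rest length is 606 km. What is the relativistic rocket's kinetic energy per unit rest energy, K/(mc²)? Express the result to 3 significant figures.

Length contraction gives γ = L₀/L = 606/422 = 1.43602.
Since K = (γ−1)mc², K/(mc²) = 1.43602 − 1 = 0.436.

0.436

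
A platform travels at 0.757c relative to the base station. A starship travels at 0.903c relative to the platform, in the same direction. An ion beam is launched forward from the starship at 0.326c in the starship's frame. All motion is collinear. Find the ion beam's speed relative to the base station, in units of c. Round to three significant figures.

0.993c

Compose velocities in two stages. Stage 1 (into S'): u₁ = (0.326+0.903)/(1+0.326×0.903) = 0.94949.
Stage 2 (into S): u = (0.94949+0.757)/(1+0.94949×0.757) = 0.99286, so the speed is 0.993c.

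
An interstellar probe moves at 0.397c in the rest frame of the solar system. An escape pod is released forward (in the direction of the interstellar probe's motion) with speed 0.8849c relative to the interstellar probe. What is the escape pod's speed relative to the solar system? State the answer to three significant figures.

0.949c

In units of c, u = (u' + v)/(1 + u'v) with u' = 0.8849 and v = 0.397.
Numerator: 0.8849 + 0.397 = 1.2819. Denominator: 1 + (0.8849)(0.397) = 1.3513053.
u = 1.2819/1.3513053 = 0.94864, so the speed is 0.949c.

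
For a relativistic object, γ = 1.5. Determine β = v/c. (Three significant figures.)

0.745

β = √(1 − 1/γ²) = √(1 − 1/2.25) = √0.555556 = 0.745.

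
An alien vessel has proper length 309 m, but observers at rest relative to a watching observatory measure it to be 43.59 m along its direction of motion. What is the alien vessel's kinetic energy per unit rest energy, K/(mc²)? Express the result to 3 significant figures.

From L = L₀/γ: γ = 309/43.59 = 7.08878.
Since K = (γ−1)mc², K/(mc²) = 7.08878 − 1 = 6.09.

6.09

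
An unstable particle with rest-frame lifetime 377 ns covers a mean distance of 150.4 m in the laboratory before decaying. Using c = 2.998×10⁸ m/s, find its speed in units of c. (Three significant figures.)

Lab distance = (lab lifetime)·v = γτ·βc, so βγ = d/(cτ) = 150.4/(2.998×10⁸ × 3.770×10^-7) = 1.3307.
With βγ = 1.3307: γ² = 1 + (βγ)² = 2.77076, and β = (βγ)/γ = 1.3307/1.66456 = 0.799.

0.799c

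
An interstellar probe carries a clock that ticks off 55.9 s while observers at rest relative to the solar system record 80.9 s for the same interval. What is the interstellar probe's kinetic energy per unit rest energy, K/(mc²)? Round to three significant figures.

0.447

From Δt = γΔτ: γ = 80.9/55.9 = 1.44723.
Since K = (γ−1)mc², K/(mc²) = 1.44723 − 1 = 0.447.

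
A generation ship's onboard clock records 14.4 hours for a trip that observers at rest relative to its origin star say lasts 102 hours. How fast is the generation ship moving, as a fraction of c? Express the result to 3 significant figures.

0.990c

γ = Δt/Δτ = 102/14.4 = 7.0833.
β = √(1 − 1/γ²) = √(1 − 0.019931) = √0.980069 = 0.990.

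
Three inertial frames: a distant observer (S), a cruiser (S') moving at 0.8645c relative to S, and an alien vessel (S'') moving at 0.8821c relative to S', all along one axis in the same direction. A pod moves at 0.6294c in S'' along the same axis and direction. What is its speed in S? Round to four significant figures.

First combine the pod and alien vessel (S''→S'): u₁ = (0.6294 + 0.8821)/(1 + 0.6294×0.8821) = 1.5115/1.55519374 = 0.9719.
Then combine with the cruiser (S'→S): u = (0.9719 + 0.8645)/(1 + 0.9719×0.8645) = 1.8364/1.84020755 = 0.99793.

0.9979c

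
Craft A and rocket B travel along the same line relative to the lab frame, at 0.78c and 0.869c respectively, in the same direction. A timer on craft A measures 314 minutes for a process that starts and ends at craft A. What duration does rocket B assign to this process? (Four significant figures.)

326.7 minutes

Speed of craft A in rocket B's frame: u = (v_A − v_B)/(1 − v_A v_B/c²) = (0.78 − 0.869)/(1 − 0.78×0.869) = −0.089/0.32218 = −0.27624; |u| = 0.27624c.
γ for this relative speed: γ = 1/√(1 − 0.0763085) = 1.0405.
Craft A's interval is proper; time dilation gives Δt_B = γΔτ = 1.0405 × 314 minutes = 326.7 minutes.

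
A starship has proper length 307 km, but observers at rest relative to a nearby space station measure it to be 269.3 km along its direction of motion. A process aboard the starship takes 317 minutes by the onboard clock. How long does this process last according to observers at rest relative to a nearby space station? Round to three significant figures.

γ = L₀/L = 307/269.3 = 1.13999.
Δt = γΔτ = 1.13999 × 317 = 361 minutes.

361 minutes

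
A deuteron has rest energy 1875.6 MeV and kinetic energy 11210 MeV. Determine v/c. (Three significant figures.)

0.990

γ = 1 + K/(mc²) = 1 + 11210/1875.6 = 6.9768.
β = √(1 − 1/γ²) = √(1 − 0.0205441) = √0.9794559 = 0.990.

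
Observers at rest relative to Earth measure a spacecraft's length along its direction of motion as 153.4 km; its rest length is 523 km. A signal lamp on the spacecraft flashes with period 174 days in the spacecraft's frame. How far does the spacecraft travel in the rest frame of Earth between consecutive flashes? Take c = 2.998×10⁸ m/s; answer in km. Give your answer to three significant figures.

1.47×10^13 km

Length contraction gives γ = L₀/L = 523/153.4 = 3.40939.
β = √(1 − 1/γ²) = 0.95602. Lab-frame period = γτ = 3.40939×174 days = 593.23 days. Distance = βc × γτ = 0.95602 × 2.998×10⁸ m/s × 51255072 s = 1.4690×10^16 m = 1.47×10^13 km.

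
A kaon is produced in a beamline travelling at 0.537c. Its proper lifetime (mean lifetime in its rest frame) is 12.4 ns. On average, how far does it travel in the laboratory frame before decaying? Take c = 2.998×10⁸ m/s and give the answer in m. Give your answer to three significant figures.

β² = 0.288369, so γ = 1/√0.711631 = 1.1854.
Lab-frame lifetime: Δt = γτ = 1.1854 × 12.4 ns = 14.699 ns.
Distance: d = vΔt = 0.537 × 2.998×10⁸ m/s × 1.4699×10^-8 s = 2.37 m.

2.37 m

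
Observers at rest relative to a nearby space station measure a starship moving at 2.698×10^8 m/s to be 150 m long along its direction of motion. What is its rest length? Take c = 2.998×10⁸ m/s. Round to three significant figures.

344 m

β = v/c = (2.698×10^8 m/s)/(2.998×10⁸ m/s) = 0.899933.
γ = 1/√(1 − β²) = 1/√(1 − 0.8098794) = 1/√0.1901206 = 1/0.436028 = 2.2934.
Proper length: L₀ = γ·L = 2.2934 × 150 = 344 m.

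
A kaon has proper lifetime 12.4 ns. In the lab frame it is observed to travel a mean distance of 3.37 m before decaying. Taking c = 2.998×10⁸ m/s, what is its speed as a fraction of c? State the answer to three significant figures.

0.672c

Lab distance = (lab lifetime)·v = γτ·βc, so βγ = d/(cτ) = 3.370/(2.998×10⁸ × 1.240×10^-8) = 0.90652.
With βγ = 0.90652: γ² = 1 + (βγ)² = 1.821779, and β = (βγ)/γ = 0.90652/1.34973 = 0.672.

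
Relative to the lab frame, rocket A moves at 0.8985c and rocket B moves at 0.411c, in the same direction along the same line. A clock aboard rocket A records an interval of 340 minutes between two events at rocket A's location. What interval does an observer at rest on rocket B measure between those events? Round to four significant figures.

The velocity of rocket A relative to rocket B is (0.8985 − 0.411)c / (1 − 0.8985×0.411) = 0.77293c; relative speed 0.77293c.
γ for this relative speed: γ = 1/√(1 − 0.597421) = 1.5761.
The clock on rocket A records proper time, so rocket B measures Δt = γΔτ = 1.5761 × 340 = 535.9 minutes.

535.9 minutes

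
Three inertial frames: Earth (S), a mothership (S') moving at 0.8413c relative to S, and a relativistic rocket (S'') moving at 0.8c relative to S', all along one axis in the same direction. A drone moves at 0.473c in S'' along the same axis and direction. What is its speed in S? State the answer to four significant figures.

0.9932c

First combine the drone and relativistic rocket (S''→S'): u₁ = (0.473 + 0.8)/(1 + 0.473×0.8) = 1.273/1.3784 = 0.92353.
Then combine with the mothership (S'→S): u = (0.92353 + 0.8413)/(1 + 0.92353×0.8413) = 1.76483/1.776965789 = 0.99317.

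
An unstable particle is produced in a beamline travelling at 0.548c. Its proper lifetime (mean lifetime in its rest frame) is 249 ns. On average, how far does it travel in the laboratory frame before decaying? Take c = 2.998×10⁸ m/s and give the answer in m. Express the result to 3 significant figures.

With β = 0.548, γ = 1/√(1 − 0.548²) = 1/√0.699696 = 1.1955.
Lab-frame lifetime: Δt = γτ = 1.1955 × 249 ns = 297.68 ns.
Distance: d = vΔt = 0.548 × 2.998×10⁸ m/s × 2.9768×10^-7 s = 48.9 m.

48.9 m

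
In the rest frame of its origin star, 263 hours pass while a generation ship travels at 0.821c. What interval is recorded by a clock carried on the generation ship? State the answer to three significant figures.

150 hours

With β = 0.821, γ = 1/√(1 − 0.821²) = 1/√0.325959 = 1.7515.
The generation ship's clock runs slow as seen from its origin star, so Δτ = Δt/γ = 263/1.7515 = 150 hours.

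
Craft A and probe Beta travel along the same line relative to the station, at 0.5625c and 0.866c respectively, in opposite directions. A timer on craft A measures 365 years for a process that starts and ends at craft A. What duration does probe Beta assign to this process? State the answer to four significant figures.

1313 years

Speed of craft A in probe Beta's frame: u = (v_A + v_B)/(1 + v_A v_B/c²) = (0.5625 + 0.866)/(1 + 0.5625×0.866) = 1.4285/1.487125 = 0.96058; |u| = 0.96058c.
At |u| = 0.96058c, γ = (1 − 0.922714)^(−1/2) = 3.5971.
Craft A's interval is proper; time dilation gives Δt_B = γΔτ = 3.5971 × 365 years = 1313 years.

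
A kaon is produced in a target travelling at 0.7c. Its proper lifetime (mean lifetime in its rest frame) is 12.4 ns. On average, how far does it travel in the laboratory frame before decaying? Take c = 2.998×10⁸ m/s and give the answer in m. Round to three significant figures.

3.64 m

β² = 0.49, so γ = 1/√0.51 = 1.4003.
Lab-frame lifetime: Δt = γτ = 1.4003 × 12.4 ns = 17.364 ns.
Distance: d = vΔt = 0.7 × 2.998×10⁸ m/s × 1.7364×10^-8 s = 3.64 m.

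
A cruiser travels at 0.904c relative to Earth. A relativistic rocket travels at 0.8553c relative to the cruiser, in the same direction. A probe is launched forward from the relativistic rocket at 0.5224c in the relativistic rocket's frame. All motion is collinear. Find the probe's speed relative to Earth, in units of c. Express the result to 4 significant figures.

First combine the probe and relativistic rocket (S''→S'): u₁ = (0.5224 + 0.8553)/(1 + 0.5224×0.8553) = 1.3777/1.44680872 = 0.95223.
Then combine with the cruiser (S'→S): u = (0.95223 + 0.904)/(1 + 0.95223×0.904) = 1.85623/1.86081592 = 0.99754.

0.9975c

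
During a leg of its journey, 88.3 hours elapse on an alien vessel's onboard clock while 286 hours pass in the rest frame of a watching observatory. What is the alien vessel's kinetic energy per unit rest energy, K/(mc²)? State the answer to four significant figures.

From Δt = γΔτ: γ = 286/88.3 = 3.23896.
K/(mc²) = γ − 1 = 3.23896 − 1 = 2.239.

2.239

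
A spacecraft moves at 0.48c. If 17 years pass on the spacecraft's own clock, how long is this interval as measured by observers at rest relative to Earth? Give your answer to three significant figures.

19.4 years

β² = 0.2304, so γ = 1/√0.7696 = 1.1399.
The onboard clock measures proper time, so the interval in the rest frame of Earth is dilated: Δt = γ·Δτ = 1.1399 × 17 years = 19.4 years.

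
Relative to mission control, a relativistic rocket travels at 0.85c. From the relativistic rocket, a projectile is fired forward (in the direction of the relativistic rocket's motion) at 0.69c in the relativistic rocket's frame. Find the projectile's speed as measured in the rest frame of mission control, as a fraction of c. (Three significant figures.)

0.971c

Relativistic velocity addition: u = (u' + v)/(1 + u'v/c²), with u' = 0.69c and v = 0.85c.
Numerator: 0.69 + 0.85 = 1.54. Denominator: 1 + (0.69)(0.85) = 1.5865.
u = 1.54/1.5865 = 0.97069, so the speed is 0.971c.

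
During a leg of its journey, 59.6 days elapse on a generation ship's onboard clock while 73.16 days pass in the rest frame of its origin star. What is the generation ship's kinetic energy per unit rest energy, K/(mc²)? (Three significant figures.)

The time-dilation ratio gives γ = 73.16/59.6 = 1.22752.
K/(mc²) = γ − 1 = 1.22752 − 1 = 0.228.

0.228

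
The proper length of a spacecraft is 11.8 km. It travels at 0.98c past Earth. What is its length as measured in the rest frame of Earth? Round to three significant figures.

2.35 km

β² = 0.9604, so γ = 1/√0.0396 = 5.0252.
Length contraction: L = L₀/γ = 11.8/5.0252 = 2.35 km.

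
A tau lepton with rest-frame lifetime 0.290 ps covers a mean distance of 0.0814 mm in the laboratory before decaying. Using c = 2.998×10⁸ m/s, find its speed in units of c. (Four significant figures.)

0.6835c

Lab distance = (lab lifetime)·v = γτ·βc, so βγ = d/(cτ) = 8.140×10^-5/(2.998×10⁸ × 2.900×10^-13) = 0.93626.
With βγ = 0.93626: γ² = 1 + (βγ)² = 1.876583, and β = (βγ)/γ = 0.93626/1.36988 = 0.6835.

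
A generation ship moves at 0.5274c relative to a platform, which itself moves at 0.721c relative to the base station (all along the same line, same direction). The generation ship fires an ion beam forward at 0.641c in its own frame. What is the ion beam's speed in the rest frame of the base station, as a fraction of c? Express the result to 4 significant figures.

Compose velocities in two stages. Stage 1 (into S'): u₁ = (0.641+0.5274)/(1+0.641×0.5274) = 0.8732.
Stage 2 (into S): u = (0.8732+0.721)/(1+0.8732×0.721) = 0.97829, so the speed is 0.9783c.

0.9783c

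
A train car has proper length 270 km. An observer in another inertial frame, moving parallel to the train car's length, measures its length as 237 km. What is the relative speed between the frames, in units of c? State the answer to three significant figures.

Length contraction gives γ = L₀/L = 270/237 = 1.1392.
β = √(1 − 1/γ²) = √0.229451 = 0.479.

0.479c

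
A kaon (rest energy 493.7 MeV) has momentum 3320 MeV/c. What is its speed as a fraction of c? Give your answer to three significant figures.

0.989c

pc/(mc²) = 3320/493.7 = 6.7247 = βγ = β/√(1−β²).
So β² = x²/(1 + x²) with x = 6.7247: x² = 45.2216, β² = 45.2216/46.2216 = 0.978365, β = 0.989.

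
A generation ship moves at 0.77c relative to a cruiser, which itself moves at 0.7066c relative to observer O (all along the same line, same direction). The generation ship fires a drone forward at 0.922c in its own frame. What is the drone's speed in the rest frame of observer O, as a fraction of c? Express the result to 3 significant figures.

0.998c

Apply u = (u'+v)/(1+u'v) twice. Drone in the cruiser frame: (0.922+0.77)/(1+0.922·0.77) = 1.692/1.70994 = 0.98951c.
That velocity, transformed to the rest frame of observer O: (0.98951+0.7066)/(1+0.98951·0.7066) = 1.69611/1.699187766 = 0.99819c.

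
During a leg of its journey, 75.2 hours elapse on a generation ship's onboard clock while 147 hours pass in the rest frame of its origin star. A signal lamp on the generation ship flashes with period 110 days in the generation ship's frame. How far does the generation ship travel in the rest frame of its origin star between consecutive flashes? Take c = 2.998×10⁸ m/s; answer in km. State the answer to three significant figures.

4.79×10^12 km

From Δt = γΔτ: γ = 147/75.2 = 1.95479.
β = √(1 − 1/γ²) = 0.85925. Lab-frame period = γτ = 1.95479×110 days = 215.03 days. Distance = βc × γτ = 0.85925 × 2.998×10⁸ m/s × 18578592 s = 4.7859×10^15 m = 4.79×10^12 km.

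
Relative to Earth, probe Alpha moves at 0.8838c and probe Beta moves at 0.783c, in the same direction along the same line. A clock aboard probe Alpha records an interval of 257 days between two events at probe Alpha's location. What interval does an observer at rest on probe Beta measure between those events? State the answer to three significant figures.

The velocity of probe Alpha relative to probe Beta is (0.8838 − 0.783)c / (1 − 0.8838×0.783) = 0.32729c; relative speed 0.32729c.
At |u| = 0.32729c, γ = (1 − 0.107119)^(−1/2) = 1.0583.
The clock on probe Alpha records proper time, so probe Beta measures Δt = γΔτ = 1.0583 × 257 = 272 days.

272 days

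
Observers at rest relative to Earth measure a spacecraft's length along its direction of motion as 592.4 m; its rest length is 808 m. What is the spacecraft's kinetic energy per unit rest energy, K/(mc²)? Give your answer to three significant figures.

From L = L₀/γ: γ = 808/592.4 = 1.36394.
K/(mc²) = γ − 1 = 1.36394 − 1 = 0.364.

0.364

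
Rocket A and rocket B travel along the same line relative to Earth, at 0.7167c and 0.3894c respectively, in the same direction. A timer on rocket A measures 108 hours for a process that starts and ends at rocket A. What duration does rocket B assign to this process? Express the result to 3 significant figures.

121 hours

The velocity of rocket A relative to rocket B is (0.7167 − 0.3894)c / (1 − 0.7167×0.3894) = 0.45401c; relative speed 0.45401c.
γ for this relative speed: γ = 1/√(1 − 0.206125) = 1.1223.
The clock on rocket A records proper time, so rocket B measures Δt = γΔτ = 1.1223 × 108 = 121 hours.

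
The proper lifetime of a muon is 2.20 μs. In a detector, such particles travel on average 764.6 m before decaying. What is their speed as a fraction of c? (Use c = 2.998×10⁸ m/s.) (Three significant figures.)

0.757c

Let x = d/(cτ) = 764.6 m / (2.998×10⁸ m/s × 2.200×10^-6 s) = 1.1593. Since d = βγcτ, x = βγ = β/√(1−β²).
Solving: β² = x²/(1+x²) = 1.34398/2.34398 = 0.573375, so β = 0.757.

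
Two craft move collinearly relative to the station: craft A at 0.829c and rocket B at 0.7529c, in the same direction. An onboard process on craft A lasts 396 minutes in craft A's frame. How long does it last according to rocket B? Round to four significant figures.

404.4 minutes

The velocity of craft A relative to rocket B is (0.829 − 0.7529)c / (1 − 0.829×0.7529) = 0.20248c; relative speed 0.20248c.
At |u| = 0.20248c, γ = (1 − 0.0409982)^(−1/2) = 1.0212.
The clock on craft A records proper time, so rocket B measures Δt = γΔτ = 1.0212 × 396 = 404.4 minutes.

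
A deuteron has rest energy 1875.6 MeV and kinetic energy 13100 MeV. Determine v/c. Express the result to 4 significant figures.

γ = 1 + K/(mc²) = 1 + 13100/1875.6 = 7.9844.
β = √(1 − 1/γ²) = √(1 − 0.0156861) = √0.9843139 = 0.9921.

0.9921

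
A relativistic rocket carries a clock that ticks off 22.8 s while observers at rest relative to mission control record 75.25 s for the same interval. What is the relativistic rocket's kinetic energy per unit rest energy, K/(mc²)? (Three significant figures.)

2.30

The time-dilation ratio gives γ = 75.25/22.8 = 3.30044.
K/(mc²) = γ − 1 = 3.30044 − 1 = 2.30.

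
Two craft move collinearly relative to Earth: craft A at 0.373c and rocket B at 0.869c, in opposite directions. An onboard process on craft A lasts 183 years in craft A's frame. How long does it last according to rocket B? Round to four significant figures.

Transform craft A's velocity into rocket B's frame: (0.373 + 0.869)/(1 + 0.373·0.869) = 1.242/1.324137, so the relative speed is 0.93797c.
At |u| = 0.93797c, γ = (1 − 0.879788)^(−1/2) = 2.8842.
The clock on craft A records proper time, so rocket B measures Δt = γΔτ = 2.8842 × 183 = 527.8 years.

527.8 years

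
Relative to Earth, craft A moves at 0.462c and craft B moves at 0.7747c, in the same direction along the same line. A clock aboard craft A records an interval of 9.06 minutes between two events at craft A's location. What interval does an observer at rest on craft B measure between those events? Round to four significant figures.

10.37 minutes

The velocity of craft A relative to craft B is (0.462 − 0.7747)c / (1 − 0.462×0.7747) = −0.487c; relative speed 0.487c.
γ for this relative speed: γ = 1/√(1 − 0.237169) = 1.1449.
Craft A's interval is proper; time dilation gives Δt_B = γΔτ = 1.1449 × 9.06 minutes = 10.37 minutes.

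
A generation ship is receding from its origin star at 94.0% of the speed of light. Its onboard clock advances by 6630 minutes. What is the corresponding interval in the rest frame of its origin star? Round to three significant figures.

γ = 1/√(1 − β²) = 1/√(1 − 0.8836) = 1/√0.1164 = 1/0.341174 = 2.9311.
Time dilation: Δt = γ·Δτ = 2.9311 × 6630 = 19400 minutes.

19400 minutes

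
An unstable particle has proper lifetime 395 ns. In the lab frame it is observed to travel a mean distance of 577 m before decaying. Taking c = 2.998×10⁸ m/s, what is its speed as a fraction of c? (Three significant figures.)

Lab distance = (lab lifetime)·v = γτ·βc, so βγ = d/(cτ) = 577.0/(2.998×10⁸ × 3.950×10^-7) = 4.8724.
With βγ = 4.8724: γ² = 1 + (βγ)² = 24.7403, and β = (βγ)/γ = 4.8724/4.97396 = 0.980.

0.980c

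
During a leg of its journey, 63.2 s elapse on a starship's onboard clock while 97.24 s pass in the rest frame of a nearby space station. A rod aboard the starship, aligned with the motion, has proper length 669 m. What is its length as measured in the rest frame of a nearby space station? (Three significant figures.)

435 m

γ = Δt/Δτ = 97.24/63.2 = 1.53861.
L = L₀/γ = 669/1.53861 = 435 m.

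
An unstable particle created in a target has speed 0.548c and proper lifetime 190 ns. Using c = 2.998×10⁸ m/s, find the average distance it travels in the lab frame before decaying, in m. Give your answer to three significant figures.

37.3 m

With β = 0.548, γ = 1/√(1 − 0.548²) = 1/√0.699696 = 1.1955.
Lab-frame lifetime: Δt = γτ = 1.1955 × 190 ns = 227.15 ns.
Distance: d = vΔt = 0.548 × 2.998×10⁸ m/s × 2.2715×10^-7 s = 37.3 m.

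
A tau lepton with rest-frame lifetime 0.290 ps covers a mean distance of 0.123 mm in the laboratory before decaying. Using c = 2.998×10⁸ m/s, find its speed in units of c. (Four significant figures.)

Lab distance = (lab lifetime)·v = γτ·βc, so βγ = d/(cτ) = 1.230×10^-4/(2.998×10⁸ × 2.900×10^-13) = 1.4147.
With βγ = 1.4147: γ² = 1 + (βγ)² = 3.00138, and β = (βγ)/γ = 1.4147/1.73245 = 0.8166.

0.8166c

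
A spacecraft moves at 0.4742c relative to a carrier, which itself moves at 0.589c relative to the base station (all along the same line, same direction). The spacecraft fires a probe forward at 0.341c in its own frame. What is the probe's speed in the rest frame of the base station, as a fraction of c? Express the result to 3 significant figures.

0.913c

First combine the probe and spacecraft (S''→S'): u₁ = (0.341 + 0.4742)/(1 + 0.341×0.4742) = 0.8152/1.1617022 = 0.70173.
Then combine with the carrier (S'→S): u = (0.70173 + 0.589)/(1 + 0.70173×0.589) = 1.29073/1.41331897 = 0.91326.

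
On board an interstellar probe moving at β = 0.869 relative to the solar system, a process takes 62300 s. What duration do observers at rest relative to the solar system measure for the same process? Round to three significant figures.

1.26×10^5 s

Lorentz factor: γ = (1 − 0.755161)^(−1/2) = 2.021.
The onboard clock measures proper time, so the interval in the rest frame of the solar system is dilated: Δt = γ·Δτ = 2.021 × 62300 s = 1.26×10^5 s.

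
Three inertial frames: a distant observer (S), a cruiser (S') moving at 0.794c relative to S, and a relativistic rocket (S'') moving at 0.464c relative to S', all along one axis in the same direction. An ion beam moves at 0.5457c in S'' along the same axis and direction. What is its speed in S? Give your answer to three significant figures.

0.976c

Compose velocities in two stages. Stage 1 (into S'): u₁ = (0.5457+0.464)/(1+0.5457×0.464) = 0.80569.
Stage 2 (into S): u = (0.80569+0.794)/(1+0.80569×0.794) = 0.97559, so the speed is 0.976c.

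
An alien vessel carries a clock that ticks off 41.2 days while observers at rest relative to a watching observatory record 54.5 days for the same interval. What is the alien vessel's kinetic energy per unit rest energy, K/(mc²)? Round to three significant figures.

From Δt = γΔτ: γ = 54.5/41.2 = 1.32282.
K/(mc²) = γ − 1 = 1.32282 − 1 = 0.323.

0.323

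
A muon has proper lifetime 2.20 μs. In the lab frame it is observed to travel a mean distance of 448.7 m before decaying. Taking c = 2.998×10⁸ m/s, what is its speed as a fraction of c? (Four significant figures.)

d = βγcτ ⇒ βγ = d/(cτ) = 448.7 m / (659.56 m) = 0.6803.
β = (βγ)/√(1+(βγ)²) = 0.6803/√1.462808 = 0.5625.

0.5625c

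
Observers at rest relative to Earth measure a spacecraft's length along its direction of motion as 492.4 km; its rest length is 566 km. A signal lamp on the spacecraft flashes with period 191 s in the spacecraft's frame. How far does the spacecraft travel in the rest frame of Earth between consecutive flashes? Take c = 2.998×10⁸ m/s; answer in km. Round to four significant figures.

Length contraction gives γ = L₀/L = 566/492.4 = 1.14947.
β = √(1 − 1/γ²) = 0.49311. Lab-frame period = γτ = 1.14947×191 s = 219.55 s. Distance = βc × γτ = 0.49311 × 2.998×10⁸ m/s × 219.55 s = 3.2457×10^10 m = 3.246×10^7 km.

3.246×10^7 km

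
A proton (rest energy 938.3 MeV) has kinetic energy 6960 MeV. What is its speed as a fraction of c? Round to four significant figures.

0.9929c

γ = 1 + K/(mc²) = 1 + 6960/938.3 = 8.4177.
β = √(1 − 1/γ²) = √(1 − 0.0141128) = √0.9858872 = 0.9929.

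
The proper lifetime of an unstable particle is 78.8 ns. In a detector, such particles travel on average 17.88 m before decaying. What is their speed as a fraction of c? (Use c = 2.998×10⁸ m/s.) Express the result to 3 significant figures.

0.603c

Lab distance = (lab lifetime)·v = γτ·βc, so βγ = d/(cτ) = 17.88/(2.998×10⁸ × 7.880×10^-8) = 0.75685.
With βγ = 0.75685: γ² = 1 + (βγ)² = 1.572822, and β = (βγ)/γ = 0.75685/1.25412 = 0.603.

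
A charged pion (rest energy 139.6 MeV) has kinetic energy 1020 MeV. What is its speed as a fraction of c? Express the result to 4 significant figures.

K = (γ−1)mc², so γ = 1 + 1020/139.6 = 8.3066.
Then v/c = √(1 − γ⁻²) = √(1 − 0.0144928) = √0.9855072 = 0.9927.

0.9927c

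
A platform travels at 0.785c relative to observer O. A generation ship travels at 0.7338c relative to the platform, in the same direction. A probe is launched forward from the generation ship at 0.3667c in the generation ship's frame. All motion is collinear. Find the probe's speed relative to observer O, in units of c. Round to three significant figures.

First combine the probe and generation ship (S''→S'): u₁ = (0.3667 + 0.7338)/(1 + 0.3667×0.7338) = 1.1005/1.26908446 = 0.86716.
Then combine with the platform (S'→S): u = (0.86716 + 0.785)/(1 + 0.86716×0.785) = 1.65216/1.6807206 = 0.98301.

0.983c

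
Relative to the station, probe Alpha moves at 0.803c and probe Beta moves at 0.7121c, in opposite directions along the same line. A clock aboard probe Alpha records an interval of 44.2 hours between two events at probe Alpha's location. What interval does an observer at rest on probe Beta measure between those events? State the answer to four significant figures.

166.0 hours

Transform probe Alpha's velocity into probe Beta's frame: (0.803 + 0.7121)/(1 + 0.803·0.7121) = 1.5151/1.5718163, so the relative speed is 0.96392c.
At |u| = 0.96392c, γ = (1 − 0.929142)^(−1/2) = 3.7567.
Probe Alpha's interval is proper; time dilation gives Δt_B = γΔτ = 3.7567 × 44.2 hours = 166.0 hours.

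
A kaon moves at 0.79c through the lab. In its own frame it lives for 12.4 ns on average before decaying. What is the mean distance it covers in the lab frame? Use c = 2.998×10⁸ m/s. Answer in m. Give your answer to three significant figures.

With β = 0.79, γ = 1/√(1 − 0.79²) = 1/√0.3759 = 1.631.
Lab-frame lifetime: Δt = γτ = 1.631 × 12.4 ns = 20.224 ns.
Distance: d = vΔt = 0.79 × 2.998×10⁸ m/s × 2.0224×10^-8 s = 4.79 m.

4.79 m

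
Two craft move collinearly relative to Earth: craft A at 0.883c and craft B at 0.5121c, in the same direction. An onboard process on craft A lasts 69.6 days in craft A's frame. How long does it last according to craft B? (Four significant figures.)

94.57 days

The velocity of craft A relative to craft B is (0.883 − 0.5121)c / (1 − 0.883×0.5121) = 0.67705c; relative speed 0.67705c.
γ for this relative speed: γ = 1/√(1 − 0.458397) = 1.3588.
Craft A's interval is proper; time dilation gives Δt_B = γΔτ = 1.3588 × 69.6 days = 94.57 days.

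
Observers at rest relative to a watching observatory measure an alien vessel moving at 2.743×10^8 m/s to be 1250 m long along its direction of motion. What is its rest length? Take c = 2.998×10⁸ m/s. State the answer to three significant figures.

β = v/c = (2.743×10^8 m/s)/(2.998×10⁸ m/s) = 0.914943.
γ = 1/√(1 − β²) = 1/√(1 − 0.8371207) = 1/√0.1628793 = 1/0.403583 = 2.4778.
Proper length: L₀ = γ·L = 2.4778 × 1250 = 3100 m.

3100 m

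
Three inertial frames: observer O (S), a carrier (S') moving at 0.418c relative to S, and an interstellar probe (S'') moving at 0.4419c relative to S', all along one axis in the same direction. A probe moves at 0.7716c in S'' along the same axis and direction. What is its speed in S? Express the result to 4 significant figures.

0.9599c

First combine the probe and interstellar probe (S''→S'): u₁ = (0.7716 + 0.4419)/(1 + 0.7716×0.4419) = 1.2135/1.34097004 = 0.90494.
Then combine with the carrier (S'→S): u = (0.90494 + 0.418)/(1 + 0.90494×0.418) = 1.32294/1.37826492 = 0.95986.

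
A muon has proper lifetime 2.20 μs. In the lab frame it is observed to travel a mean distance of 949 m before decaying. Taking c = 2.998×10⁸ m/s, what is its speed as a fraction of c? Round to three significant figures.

Lab distance = (lab lifetime)·v = γτ·βc, so βγ = d/(cτ) = 949.0/(2.998×10⁸ × 2.200×10^-6) = 1.4388.
With βγ = 1.4388: γ² = 1 + (βγ)² = 3.07015, and β = (βγ)/γ = 1.4388/1.75218 = 0.821.

0.821c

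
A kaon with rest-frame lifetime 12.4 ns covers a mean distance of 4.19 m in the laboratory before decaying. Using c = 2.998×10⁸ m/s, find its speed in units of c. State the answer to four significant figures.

Let x = d/(cτ) = 4.190 m / (2.998×10⁸ m/s × 1.240×10^-8 s) = 1.1271. Since d = βγcτ, x = βγ = β/√(1−β²).
Solving: β² = x²/(1+x²) = 1.27035/2.27035 = 0.559539, so β = 0.7480.

0.7480c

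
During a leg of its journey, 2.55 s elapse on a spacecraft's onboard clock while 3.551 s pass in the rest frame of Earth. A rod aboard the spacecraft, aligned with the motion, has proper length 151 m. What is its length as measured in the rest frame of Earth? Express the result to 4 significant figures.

108.4 m

The time-dilation ratio gives γ = 3.551/2.55 = 1.39255.
L = L₀/γ = 151/1.39255 = 108.4 m.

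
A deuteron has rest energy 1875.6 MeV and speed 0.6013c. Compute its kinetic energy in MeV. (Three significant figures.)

472 MeV

γ = 1/√(1 − β²) = 1/√(1 − 0.36156169) = 1/√0.63843831 = 1/0.799023 = 1.25153.
Kinetic energy: K = (γ − 1)mc² = (1.25153 − 1) × 1875.6 MeV = 0.25153 × 1875.6 = 472 MeV.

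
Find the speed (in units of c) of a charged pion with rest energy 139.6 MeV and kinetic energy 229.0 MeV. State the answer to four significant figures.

0.9255c

γ = 1 + K/(mc²) = 1 + 229.0/139.6 = 2.6404.
β = √(1 − 1/γ²) = √(1 − 0.143437) = √0.856563 = 0.9255.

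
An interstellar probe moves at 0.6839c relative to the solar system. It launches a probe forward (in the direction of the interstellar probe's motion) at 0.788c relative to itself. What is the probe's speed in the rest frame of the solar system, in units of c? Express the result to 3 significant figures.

Relativistic velocity addition: u = (u' + v)/(1 + u'v/c²), with u' = 0.788c and v = 0.6839c.
Numerator: 0.788 + 0.6839 = 1.4719. Denominator: 1 + (0.788)(0.6839) = 1.5389132.
u = 1.4719/1.5389132 = 0.95645, so the speed is 0.956c.

0.956c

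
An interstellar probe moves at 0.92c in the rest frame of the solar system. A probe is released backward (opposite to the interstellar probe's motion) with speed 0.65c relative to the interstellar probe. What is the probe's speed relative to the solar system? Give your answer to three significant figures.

0.672c

Relativistic velocity addition: u = (u' + v)/(1 + u'v/c²), with u' = −0.65c and v = 0.92c.
Numerator: −0.65 + 0.92 = 0.27. Denominator: 1 + (−0.65)(0.92) = 0.402.
u = 0.27/0.402 = 0.67164, so the speed is 0.672c.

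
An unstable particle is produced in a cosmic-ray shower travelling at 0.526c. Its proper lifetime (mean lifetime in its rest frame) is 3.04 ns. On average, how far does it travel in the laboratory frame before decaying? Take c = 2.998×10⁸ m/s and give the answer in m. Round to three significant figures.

0.564 m

γ = 1/√(1 − β²) = 1/√(1 − 0.276676) = 1/√0.723324 = 1/0.850485 = 1.1758.
Lab-frame lifetime: Δt = γτ = 1.1758 × 3.04 ns = 3.5744 ns.
Distance: d = vΔt = 0.526 × 2.998×10⁸ m/s × 3.5744×10^-9 s = 0.564 m.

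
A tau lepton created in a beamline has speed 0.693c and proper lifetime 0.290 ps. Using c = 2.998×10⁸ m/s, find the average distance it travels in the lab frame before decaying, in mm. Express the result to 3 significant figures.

γ = 1/√(1 − β²) = 1/√(1 − 0.480249) = 1/√0.519751 = 1/0.720938 = 1.3871.
Lab-frame lifetime: Δt = γτ = 1.3871 × 0.290 ps = 0.40226 ps.
Distance: d = vΔt = 0.693 × 2.998×10⁸ m/s × 4.0226×10^-13 s = 8.36×10^-5 m = 0.0836 mm.

0.0836 mm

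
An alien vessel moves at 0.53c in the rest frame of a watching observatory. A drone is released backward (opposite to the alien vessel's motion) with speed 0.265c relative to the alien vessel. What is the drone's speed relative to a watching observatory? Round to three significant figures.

Relativistic velocity addition: u = (u' + v)/(1 + u'v/c²), with u' = −0.265c and v = 0.53c.
Numerator: −0.265 + 0.53 = 0.265. Denominator: 1 + (−0.265)(0.53) = 0.85955.
u = 0.265/0.85955 = 0.3083, so the speed is 0.308c.

0.308c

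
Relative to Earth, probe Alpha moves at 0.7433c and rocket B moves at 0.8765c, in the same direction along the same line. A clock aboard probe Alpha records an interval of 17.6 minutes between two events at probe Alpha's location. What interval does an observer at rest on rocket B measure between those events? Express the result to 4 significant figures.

19.05 minutes

The velocity of probe Alpha relative to rocket B is (0.7433 − 0.8765)c / (1 − 0.7433×0.8765) = −0.38221c; relative speed 0.38221c.
At |u| = 0.38221c, γ = (1 − 0.146084)^(−1/2) = 1.0822.
Probe Alpha's interval is proper; time dilation gives Δt_B = γΔτ = 1.0822 × 17.6 minutes = 19.05 minutes.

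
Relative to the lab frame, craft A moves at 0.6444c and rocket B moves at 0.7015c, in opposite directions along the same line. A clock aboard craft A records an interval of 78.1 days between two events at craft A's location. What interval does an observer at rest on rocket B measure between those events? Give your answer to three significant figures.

Speed of craft A in rocket B's frame: u = (v_A + v_B)/(1 + v_A v_B/c²) = (0.6444 + 0.7015)/(1 + 0.6444×0.7015) = 1.3459/1.4520466 = 0.9269; |u| = 0.9269c.
γ for this relative speed: γ = 1/√(1 − 0.859144) = 2.6645.
The clock on craft A records proper time, so rocket B measures Δt = γΔτ = 2.6645 × 78.1 = 208 days.

208 days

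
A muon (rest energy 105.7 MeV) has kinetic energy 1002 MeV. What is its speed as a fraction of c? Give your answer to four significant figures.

K = (γ−1)mc², so γ = 1 + 1002/105.7 = 10.48.
Then v/c = √(1 − γ⁻²) = √(1 − 0.00910495) = √0.99089505 = 0.9954.

0.9954c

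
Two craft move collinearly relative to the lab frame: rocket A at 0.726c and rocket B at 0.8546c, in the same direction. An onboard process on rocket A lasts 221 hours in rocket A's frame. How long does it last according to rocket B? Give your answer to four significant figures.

The velocity of rocket A relative to rocket B is (0.726 − 0.8546)c / (1 − 0.726×0.8546) = −0.33881c; relative speed 0.33881c.
γ for this relative speed: γ = 1/√(1 − 0.114792) = 1.0629.
Rocket A's interval is proper; time dilation gives Δt_B = γΔτ = 1.0629 × 221 hours = 234.9 hours.

234.9 hours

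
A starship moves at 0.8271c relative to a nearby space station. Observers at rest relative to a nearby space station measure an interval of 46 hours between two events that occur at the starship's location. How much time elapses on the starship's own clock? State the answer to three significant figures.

With β = 0.8271, γ = 1/√(1 − 0.8271²) = 1/√0.31590559 = 1.7792.
The moving clock records proper time: Δτ = Δt/γ = 46/1.7792 = 25.9 hours.

25.9 hours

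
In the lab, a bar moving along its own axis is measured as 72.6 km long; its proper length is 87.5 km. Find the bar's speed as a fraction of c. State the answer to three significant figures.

Length contraction gives γ = L₀/L = 87.5/72.6 = 1.2052.
β = √(1 − 1/γ²) = √0.311535 = 0.558.

0.558c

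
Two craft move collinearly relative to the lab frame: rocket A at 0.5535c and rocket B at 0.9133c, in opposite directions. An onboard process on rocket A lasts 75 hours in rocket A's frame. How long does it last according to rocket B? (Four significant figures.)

Speed of rocket A in rocket B's frame: u = (v_A + v_B)/(1 + v_A v_B/c²) = (0.5535 + 0.9133)/(1 + 0.5535×0.9133) = 1.4668/1.50551155 = 0.97429; |u| = 0.97429c.
γ for this relative speed: γ = 1/√(1 − 0.949241) = 4.4386.
Rocket A's interval is proper; time dilation gives Δt_B = γΔτ = 4.4386 × 75 hours = 332.9 hours.

332.9 hours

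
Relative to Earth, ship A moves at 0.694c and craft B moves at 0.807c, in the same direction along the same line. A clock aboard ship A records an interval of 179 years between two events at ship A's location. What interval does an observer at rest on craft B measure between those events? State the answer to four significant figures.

The velocity of ship A relative to craft B is (0.694 − 0.807)c / (1 − 0.694×0.807) = −0.25685c; relative speed 0.25685c.
γ for this relative speed: γ = 1/√(1 − 0.0659719) = 1.0347.
Ship A's interval is proper; time dilation gives Δt_B = γΔτ = 1.0347 × 179 years = 185.2 years.

185.2 years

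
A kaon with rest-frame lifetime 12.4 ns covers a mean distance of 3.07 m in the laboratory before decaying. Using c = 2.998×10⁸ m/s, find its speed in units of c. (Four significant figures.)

0.6368c

Let x = d/(cτ) = 3.070 m / (2.998×10⁸ m/s × 1.240×10^-8 s) = 0.82582. Since d = βγcτ, x = βγ = β/√(1−β²).
Solving: β² = x²/(1+x²) = 0.681979/1.681979 = 0.405462, so β = 0.6368.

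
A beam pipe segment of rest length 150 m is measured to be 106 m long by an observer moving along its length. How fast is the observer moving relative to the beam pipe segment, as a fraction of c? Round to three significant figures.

0.708c

Length contraction gives γ = L₀/L = 150/106 = 1.4151.
β = √(1 − 1/γ²) = √0.500626 = 0.708.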